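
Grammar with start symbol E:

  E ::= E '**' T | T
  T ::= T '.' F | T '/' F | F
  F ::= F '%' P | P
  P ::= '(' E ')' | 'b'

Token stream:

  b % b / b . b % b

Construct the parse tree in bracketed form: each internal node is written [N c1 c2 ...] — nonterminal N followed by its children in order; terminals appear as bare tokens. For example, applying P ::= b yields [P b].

E
T
T . F
T / F . F
F / F . F
F % P / F . F
P % P / F . F
b % P / F . F
b % b / F . F
b % b / P . F
b % b / b . F
b % b / b . F % P
b % b / b . P % P
b % b / b . b % P
b % b / b . b % b

[E [T [T [T [F [F [P b]] % [P b]]] / [F [P b]]] . [F [F [P b]] % [P b]]]]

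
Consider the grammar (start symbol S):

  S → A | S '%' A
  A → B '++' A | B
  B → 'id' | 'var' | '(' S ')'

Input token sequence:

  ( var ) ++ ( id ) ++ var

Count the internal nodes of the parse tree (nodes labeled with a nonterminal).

13

[S [A [B ( [S [A [B var]]] )] ++ [A [B ( [S [A [B id]]] )] ++ [A [B var]]]]]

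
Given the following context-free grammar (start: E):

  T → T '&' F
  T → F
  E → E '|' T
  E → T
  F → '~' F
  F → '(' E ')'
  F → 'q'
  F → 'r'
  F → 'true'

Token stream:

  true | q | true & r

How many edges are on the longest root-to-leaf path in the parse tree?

5

[E [E [E [T [F true]]] | [T [F q]]] | [T [T [F true]] & [F r]]]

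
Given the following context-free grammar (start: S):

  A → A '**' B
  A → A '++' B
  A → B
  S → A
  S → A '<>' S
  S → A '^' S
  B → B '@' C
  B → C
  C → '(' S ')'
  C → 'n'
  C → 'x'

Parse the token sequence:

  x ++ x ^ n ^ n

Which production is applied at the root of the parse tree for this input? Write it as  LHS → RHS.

S → A '^' S

[S [A [A [B [C x]]] ++ [B [C x]]] ^ [S [A [B [C n]]] ^ [S [A [B [C n]]]]]]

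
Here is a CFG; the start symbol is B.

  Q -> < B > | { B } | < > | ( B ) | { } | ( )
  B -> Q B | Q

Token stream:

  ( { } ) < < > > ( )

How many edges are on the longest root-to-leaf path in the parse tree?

[B [Q ( [B [Q { }]] )] [B [Q < [B [Q < >]] >] [B [Q ( )]]]]

5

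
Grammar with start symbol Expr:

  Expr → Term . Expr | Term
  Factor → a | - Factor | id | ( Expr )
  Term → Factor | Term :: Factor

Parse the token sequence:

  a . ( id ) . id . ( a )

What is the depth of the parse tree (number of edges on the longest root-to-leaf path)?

9

[Expr [Term [Factor a]] . [Expr [Term [Factor ( [Expr [Term [Factor id]]] )]] . [Expr [Term [Factor id]] . [Expr [Term [Factor ( [Expr [Term [Factor a]]] )]]]]]]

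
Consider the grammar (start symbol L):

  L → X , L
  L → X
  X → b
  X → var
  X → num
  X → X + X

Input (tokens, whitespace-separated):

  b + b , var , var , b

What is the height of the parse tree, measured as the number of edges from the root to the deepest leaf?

5

[L [X [X b] + [X b]] , [L [X var] , [L [X var] , [L [X b]]]]]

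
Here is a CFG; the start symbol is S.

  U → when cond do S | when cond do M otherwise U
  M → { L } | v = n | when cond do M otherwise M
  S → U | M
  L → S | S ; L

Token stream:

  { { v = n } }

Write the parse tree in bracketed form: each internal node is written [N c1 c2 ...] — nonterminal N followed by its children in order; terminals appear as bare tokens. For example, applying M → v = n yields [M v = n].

[S [M { [L [S [M { [L [S [M v = n]]] }]]] }]]

S
M
{ L }
{ S }
{ M }
{ { L } }
{ { S } }
{ { M } }
{ { v = n } }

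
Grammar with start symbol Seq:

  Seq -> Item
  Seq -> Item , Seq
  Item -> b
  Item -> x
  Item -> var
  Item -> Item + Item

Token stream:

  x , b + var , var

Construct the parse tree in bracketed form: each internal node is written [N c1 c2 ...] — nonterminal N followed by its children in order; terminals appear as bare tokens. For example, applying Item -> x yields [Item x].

Seq
Item , Seq
x , Seq
x , Item , Seq
x , Item + Item , Seq
x , b + Item , Seq
x , b + var , Seq
x , b + var , Item
x , b + var , var

[Seq [Item x] , [Seq [Item [Item b] + [Item var]] , [Seq [Item var]]]]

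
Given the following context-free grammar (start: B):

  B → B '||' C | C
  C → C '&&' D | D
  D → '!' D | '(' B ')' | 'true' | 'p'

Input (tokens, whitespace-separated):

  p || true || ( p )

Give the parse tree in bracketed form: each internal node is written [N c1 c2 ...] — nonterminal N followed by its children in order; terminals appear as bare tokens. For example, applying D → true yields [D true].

[B [B [B [C [D p]]] || [C [D true]]] || [C [D ( [B [C [D p]]] )]]]

B
B || C
B || C || C
C || C || C
D || C || C
p || C || C
p || D || C
p || true || C
p || true || D
p || true || ( B )
p || true || ( C )
p || true || ( D )
p || true || ( p )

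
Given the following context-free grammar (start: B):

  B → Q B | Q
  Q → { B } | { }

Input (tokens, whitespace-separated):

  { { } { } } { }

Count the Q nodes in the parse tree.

4

[B [Q { [B [Q { }] [B [Q { }]]] }] [B [Q { }]]]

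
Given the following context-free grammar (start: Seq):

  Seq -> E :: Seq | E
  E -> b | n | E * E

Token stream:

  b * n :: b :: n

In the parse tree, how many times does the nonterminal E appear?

5

[Seq [E [E b] * [E n]] :: [Seq [E b] :: [Seq [E n]]]]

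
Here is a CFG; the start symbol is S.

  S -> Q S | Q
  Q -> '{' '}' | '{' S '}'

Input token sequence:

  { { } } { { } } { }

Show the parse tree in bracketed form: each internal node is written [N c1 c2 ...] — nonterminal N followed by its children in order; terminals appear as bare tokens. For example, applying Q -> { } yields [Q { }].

[S [Q { [S [Q { }]] }] [S [Q { [S [Q { }]] }] [S [Q { }]]]]

S
Q S
{ S } S
{ Q } S
{ { } } S
{ { } } Q S
{ { } } { S } S
{ { } } { Q } S
{ { } } { { } } S
{ { } } { { } } Q
{ { } } { { } } { }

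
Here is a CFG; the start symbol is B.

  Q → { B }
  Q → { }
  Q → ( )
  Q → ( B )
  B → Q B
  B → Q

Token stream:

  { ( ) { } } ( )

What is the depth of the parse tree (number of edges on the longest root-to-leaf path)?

[B [Q { [B [Q ( )] [B [Q { }]]] }] [B [Q ( )]]]

5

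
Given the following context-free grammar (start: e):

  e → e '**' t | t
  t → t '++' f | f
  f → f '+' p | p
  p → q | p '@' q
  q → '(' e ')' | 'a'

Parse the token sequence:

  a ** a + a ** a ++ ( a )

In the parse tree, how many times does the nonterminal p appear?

[e [e [e [t [f [p [q a]]]]] ** [t [f [f [p [q a]]] + [p [q a]]]]] ** [t [t [f [p [q a]]]] ++ [f [p [q ( [e [t [f [p [q a]]]]] )]]]]]

6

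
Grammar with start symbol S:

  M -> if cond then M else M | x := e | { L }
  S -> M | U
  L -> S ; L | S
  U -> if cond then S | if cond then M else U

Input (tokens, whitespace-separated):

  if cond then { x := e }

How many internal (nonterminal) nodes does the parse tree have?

7

[S [U if cond then [S [M { [L [S [M x := e]]] }]]]]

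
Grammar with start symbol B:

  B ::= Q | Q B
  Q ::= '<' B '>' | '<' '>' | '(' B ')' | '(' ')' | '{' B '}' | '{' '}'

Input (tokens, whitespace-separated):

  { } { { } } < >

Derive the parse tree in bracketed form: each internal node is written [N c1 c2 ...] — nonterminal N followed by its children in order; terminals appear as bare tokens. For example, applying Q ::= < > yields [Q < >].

B
Q B
{ } B
{ } Q B
{ } { B } B
{ } { Q } B
{ } { { } } B
{ } { { } } Q
{ } { { } } < >

[B [Q { }] [B [Q { [B [Q { }]] }] [B [Q < >]]]]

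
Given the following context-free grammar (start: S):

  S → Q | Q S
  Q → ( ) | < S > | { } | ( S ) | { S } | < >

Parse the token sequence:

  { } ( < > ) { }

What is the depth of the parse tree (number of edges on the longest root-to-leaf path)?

5

[S [Q { }] [S [Q ( [S [Q < >]] )] [S [Q { }]]]]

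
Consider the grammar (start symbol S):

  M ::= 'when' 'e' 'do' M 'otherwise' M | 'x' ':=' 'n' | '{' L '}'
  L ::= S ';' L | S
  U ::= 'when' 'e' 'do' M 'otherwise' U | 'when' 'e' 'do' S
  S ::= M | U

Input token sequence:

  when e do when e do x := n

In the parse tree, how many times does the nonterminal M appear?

1

[S [U when e do [S [U when e do [S [M x := n]]]]]]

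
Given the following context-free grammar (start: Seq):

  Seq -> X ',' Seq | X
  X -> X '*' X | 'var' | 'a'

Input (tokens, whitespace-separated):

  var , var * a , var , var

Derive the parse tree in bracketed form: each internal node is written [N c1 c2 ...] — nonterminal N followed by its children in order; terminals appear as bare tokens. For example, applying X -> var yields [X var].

[Seq [X var] , [Seq [X [X var] * [X a]] , [Seq [X var] , [Seq [X var]]]]]

Seq
X , Seq
var , Seq
var , X , Seq
var , X * X , Seq
var , var * X , Seq
var , var * a , Seq
var , var * a , X , Seq
var , var * a , var , Seq
var , var * a , var , X
var , var * a , var , var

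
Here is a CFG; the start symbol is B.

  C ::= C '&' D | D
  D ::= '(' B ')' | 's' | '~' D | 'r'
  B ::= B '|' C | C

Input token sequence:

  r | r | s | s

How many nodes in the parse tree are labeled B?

4

[B [B [B [B [C [D r]]] | [C [D r]]] | [C [D s]]] | [C [D s]]]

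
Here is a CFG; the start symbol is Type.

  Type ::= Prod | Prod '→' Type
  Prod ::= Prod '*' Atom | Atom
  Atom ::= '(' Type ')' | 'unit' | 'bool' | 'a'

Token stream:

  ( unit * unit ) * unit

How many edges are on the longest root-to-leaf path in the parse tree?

[Type [Prod [Prod [Atom ( [Type [Prod [Prod [Atom unit]] * [Atom unit]]] )]] * [Atom unit]]]

8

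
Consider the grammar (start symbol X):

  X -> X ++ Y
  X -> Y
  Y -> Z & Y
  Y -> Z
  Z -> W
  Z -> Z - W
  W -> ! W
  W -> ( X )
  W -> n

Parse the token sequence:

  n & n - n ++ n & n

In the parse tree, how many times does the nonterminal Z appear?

5

[X [X [Y [Z [W n]] & [Y [Z [Z [W n]] - [W n]]]]] ++ [Y [Z [W n]] & [Y [Z [W n]]]]]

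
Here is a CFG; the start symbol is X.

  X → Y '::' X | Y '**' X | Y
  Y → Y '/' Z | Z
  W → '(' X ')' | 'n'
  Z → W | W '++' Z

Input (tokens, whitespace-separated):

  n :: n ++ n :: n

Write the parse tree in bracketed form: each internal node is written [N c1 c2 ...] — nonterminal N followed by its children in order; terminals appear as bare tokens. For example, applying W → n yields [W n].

X
Y :: X
Z :: X
W :: X
n :: X
n :: Y :: X
n :: Z :: X
n :: W ++ Z :: X
n :: n ++ Z :: X
n :: n ++ W :: X
n :: n ++ n :: X
n :: n ++ n :: Y
n :: n ++ n :: Z
n :: n ++ n :: W
n :: n ++ n :: n

[X [Y [Z [W n]]] :: [X [Y [Z [W n] ++ [Z [W n]]]] :: [X [Y [Z [W n]]]]]]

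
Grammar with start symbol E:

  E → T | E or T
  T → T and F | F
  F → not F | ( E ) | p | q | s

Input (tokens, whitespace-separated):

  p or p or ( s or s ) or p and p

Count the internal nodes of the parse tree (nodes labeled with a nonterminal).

[E [E [E [E [T [F p]]] or [T [F p]]] or [T [F ( [E [E [T [F s]]] or [T [F s]]] )]]] or [T [T [F p]] and [F p]]]

20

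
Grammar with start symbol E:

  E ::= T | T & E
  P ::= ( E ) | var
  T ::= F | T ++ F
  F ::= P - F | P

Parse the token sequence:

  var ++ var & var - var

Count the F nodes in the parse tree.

4

[E [T [T [F [P var]]] ++ [F [P var]]] & [E [T [F [P var] - [F [P var]]]]]]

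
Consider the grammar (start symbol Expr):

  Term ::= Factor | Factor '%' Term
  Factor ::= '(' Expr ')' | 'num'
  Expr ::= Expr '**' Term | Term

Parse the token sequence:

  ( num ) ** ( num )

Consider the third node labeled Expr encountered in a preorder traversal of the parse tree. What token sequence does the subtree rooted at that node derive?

num

[Expr [Expr [Term [Factor ( [Expr [Term [Factor num]]] )]]] ** [Term [Factor ( [Expr [Term [Factor num]]] )]]]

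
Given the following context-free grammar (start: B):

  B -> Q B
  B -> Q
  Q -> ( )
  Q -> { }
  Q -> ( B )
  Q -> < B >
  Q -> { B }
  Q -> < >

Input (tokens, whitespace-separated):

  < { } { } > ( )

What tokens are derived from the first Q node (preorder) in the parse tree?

[B [Q < [B [Q { }] [B [Q { }]]] >] [B [Q ( )]]]

< { } { } >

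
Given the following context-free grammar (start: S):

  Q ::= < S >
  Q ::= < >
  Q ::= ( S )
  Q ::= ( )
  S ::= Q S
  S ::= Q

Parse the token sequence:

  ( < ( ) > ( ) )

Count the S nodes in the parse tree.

4

[S [Q ( [S [Q < [S [Q ( )]] >] [S [Q ( )]]] )]]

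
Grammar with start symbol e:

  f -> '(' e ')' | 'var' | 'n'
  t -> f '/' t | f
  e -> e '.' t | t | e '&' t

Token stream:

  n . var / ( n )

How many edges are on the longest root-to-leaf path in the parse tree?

7

[e [e [t [f n]]] . [t [f var] / [t [f ( [e [t [f n]]] )]]]]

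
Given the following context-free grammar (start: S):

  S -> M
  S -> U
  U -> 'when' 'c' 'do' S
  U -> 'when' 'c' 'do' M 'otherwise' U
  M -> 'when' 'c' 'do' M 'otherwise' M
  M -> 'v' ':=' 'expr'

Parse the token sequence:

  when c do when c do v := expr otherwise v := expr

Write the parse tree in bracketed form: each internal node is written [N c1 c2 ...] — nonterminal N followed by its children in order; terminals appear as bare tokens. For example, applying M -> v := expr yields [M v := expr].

S
U
when c do S
when c do M
when c do when c do M otherwise M
when c do when c do v := expr otherwise M
when c do when c do v := expr otherwise v := expr

[S [U when c do [S [M when c do [M v := expr] otherwise [M v := expr]]]]]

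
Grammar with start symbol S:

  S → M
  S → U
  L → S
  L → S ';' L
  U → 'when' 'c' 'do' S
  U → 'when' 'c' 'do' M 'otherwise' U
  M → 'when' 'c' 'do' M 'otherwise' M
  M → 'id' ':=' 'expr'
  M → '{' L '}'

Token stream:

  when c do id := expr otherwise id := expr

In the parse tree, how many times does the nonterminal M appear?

3

[S [M when c do [M id := expr] otherwise [M id := expr]]]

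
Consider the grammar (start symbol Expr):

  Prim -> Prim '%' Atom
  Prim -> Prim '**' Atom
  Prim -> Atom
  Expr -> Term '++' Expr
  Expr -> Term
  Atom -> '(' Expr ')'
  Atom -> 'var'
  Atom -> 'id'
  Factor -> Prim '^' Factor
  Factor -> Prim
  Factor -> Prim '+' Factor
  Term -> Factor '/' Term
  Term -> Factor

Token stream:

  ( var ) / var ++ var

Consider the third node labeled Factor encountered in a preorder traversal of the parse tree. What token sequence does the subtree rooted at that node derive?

[Expr [Term [Factor [Prim [Atom ( [Expr [Term [Factor [Prim [Atom var]]]]] )]]] / [Term [Factor [Prim [Atom var]]]]] ++ [Expr [Term [Factor [Prim [Atom var]]]]]]

var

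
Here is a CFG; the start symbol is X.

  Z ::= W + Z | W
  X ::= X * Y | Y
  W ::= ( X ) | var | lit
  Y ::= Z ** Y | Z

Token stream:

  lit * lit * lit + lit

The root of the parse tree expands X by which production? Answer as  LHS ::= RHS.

[X [X [X [Y [Z [W lit]]]] * [Y [Z [W lit]]]] * [Y [Z [W lit] + [Z [W lit]]]]]

X ::= X * Y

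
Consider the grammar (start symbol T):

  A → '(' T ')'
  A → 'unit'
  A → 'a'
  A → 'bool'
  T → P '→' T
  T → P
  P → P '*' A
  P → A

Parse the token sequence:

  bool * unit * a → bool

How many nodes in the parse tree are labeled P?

[T [P [P [P [A bool]] * [A unit]] * [A a]] → [T [P [A bool]]]]

4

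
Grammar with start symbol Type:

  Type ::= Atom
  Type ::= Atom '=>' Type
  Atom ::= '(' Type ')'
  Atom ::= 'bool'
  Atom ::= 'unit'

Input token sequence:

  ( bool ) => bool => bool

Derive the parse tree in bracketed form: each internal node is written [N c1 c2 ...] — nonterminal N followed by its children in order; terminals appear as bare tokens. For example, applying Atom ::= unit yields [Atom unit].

Type
Atom => Type
( Type ) => Type
( Atom ) => Type
( bool ) => Type
( bool ) => Atom => Type
( bool ) => bool => Type
( bool ) => bool => Atom
( bool ) => bool => bool

[Type [Atom ( [Type [Atom bool]] )] => [Type [Atom bool] => [Type [Atom bool]]]]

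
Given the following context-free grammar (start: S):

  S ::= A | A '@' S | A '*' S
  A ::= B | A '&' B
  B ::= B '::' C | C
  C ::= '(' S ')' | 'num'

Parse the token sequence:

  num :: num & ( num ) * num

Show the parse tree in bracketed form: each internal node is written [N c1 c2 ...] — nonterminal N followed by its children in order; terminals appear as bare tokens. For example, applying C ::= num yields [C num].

[S [A [A [B [B [C num]] :: [C num]]] & [B [C ( [S [A [B [C num]]]] )]]] * [S [A [B [C num]]]]]

S
A * S
A & B * S
B & B * S
B :: C & B * S
C :: C & B * S
num :: C & B * S
num :: num & B * S
num :: num & C * S
num :: num & ( S ) * S
num :: num & ( A ) * S
num :: num & ( B ) * S
num :: num & ( C ) * S
num :: num & ( num ) * S
num :: num & ( num ) * A
num :: num & ( num ) * B
num :: num & ( num ) * C
num :: num & ( num ) * num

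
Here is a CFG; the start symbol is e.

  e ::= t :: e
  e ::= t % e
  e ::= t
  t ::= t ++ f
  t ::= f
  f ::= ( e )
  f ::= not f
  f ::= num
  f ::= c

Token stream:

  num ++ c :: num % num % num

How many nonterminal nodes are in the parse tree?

[e [t [t [f num]] ++ [f c]] :: [e [t [f num]] % [e [t [f num]] % [e [t [f num]]]]]]

14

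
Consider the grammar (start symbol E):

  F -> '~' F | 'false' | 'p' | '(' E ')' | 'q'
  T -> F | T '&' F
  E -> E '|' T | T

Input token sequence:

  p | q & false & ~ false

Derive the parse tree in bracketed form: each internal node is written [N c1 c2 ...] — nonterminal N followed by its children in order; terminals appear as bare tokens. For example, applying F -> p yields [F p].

E
E | T
T | T
F | T
p | T
p | T & F
p | T & F & F
p | F & F & F
p | q & F & F
p | q & false & F
p | q & false & ~ F
p | q & false & ~ false

[E [E [T [F p]]] | [T [T [T [F q]] & [F false]] & [F ~ [F false]]]]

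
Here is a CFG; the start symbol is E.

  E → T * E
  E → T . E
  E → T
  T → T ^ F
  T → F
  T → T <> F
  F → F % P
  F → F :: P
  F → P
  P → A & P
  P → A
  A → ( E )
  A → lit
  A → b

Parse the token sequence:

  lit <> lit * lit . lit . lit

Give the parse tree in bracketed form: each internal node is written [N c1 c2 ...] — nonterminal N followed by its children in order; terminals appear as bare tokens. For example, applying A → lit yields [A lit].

[E [T [T [F [P [A lit]]]] <> [F [P [A lit]]]] * [E [T [F [P [A lit]]]] . [E [T [F [P [A lit]]]] . [E [T [F [P [A lit]]]]]]]]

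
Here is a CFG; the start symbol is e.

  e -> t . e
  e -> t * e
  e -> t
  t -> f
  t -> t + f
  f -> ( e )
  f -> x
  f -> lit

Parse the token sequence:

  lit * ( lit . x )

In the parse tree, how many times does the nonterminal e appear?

4

[e [t [f lit]] * [e [t [f ( [e [t [f lit]] . [e [t [f x]]]] )]]]]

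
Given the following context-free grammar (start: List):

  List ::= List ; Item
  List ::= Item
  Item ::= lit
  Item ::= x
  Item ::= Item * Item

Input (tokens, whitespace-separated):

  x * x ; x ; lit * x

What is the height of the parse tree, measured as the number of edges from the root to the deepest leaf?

5

[List [List [List [Item [Item x] * [Item x]]] ; [Item x]] ; [Item [Item lit] * [Item x]]]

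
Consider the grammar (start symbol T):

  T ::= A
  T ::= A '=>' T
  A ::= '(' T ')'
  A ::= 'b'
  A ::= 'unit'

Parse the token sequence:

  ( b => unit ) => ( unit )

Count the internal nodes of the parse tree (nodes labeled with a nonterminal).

10

[T [A ( [T [A b] => [T [A unit]]] )] => [T [A ( [T [A unit]] )]]]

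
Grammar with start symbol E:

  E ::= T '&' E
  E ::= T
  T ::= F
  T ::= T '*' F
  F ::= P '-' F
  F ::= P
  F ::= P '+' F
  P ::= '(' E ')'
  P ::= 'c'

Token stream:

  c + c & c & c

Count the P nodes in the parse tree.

[E [T [F [P c] + [F [P c]]]] & [E [T [F [P c]]] & [E [T [F [P c]]]]]]

4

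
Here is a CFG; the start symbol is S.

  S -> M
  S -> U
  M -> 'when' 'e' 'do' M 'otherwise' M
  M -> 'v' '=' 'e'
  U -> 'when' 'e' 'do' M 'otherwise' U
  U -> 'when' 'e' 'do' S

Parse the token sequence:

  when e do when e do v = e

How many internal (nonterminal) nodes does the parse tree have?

6

[S [U when e do [S [U when e do [S [M v = e]]]]]]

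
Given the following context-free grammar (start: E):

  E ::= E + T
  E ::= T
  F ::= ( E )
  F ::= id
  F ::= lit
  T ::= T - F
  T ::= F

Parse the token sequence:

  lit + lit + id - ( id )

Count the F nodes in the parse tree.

5

[E [E [E [T [F lit]]] + [T [F lit]]] + [T [T [F id]] - [F ( [E [T [F id]]] )]]]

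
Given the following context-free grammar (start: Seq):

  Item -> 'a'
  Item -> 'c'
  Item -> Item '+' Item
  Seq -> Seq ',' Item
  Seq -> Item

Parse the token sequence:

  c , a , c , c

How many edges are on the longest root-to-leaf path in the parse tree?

[Seq [Seq [Seq [Seq [Item c]] , [Item a]] , [Item c]] , [Item c]]

5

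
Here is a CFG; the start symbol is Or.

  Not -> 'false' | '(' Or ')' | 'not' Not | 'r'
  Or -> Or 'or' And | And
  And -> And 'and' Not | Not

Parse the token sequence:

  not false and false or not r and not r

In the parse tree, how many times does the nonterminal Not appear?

7

[Or [Or [And [And [Not not [Not false]]] and [Not false]]] or [And [And [Not not [Not r]]] and [Not not [Not r]]]]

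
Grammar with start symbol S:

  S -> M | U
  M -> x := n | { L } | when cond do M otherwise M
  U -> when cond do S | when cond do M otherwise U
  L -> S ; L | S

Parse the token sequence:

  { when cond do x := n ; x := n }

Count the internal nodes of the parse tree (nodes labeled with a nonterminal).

10

[S [M { [L [S [U when cond do [S [M x := n]]]] ; [L [S [M x := n]]]] }]]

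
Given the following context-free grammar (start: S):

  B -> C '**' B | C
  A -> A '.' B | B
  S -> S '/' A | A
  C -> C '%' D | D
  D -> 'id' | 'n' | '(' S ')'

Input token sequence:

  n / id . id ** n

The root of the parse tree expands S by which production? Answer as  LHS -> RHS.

[S [S [A [B [C [D n]]]]] / [A [A [B [C [D id]]]] . [B [C [D id]] ** [B [C [D n]]]]]]

S -> S '/' A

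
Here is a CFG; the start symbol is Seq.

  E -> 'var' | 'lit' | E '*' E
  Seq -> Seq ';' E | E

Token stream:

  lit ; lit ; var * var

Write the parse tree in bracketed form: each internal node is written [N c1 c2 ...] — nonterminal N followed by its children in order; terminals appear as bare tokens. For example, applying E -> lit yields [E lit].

[Seq [Seq [Seq [E lit]] ; [E lit]] ; [E [E var] * [E var]]]

Seq
Seq ; E
Seq ; E ; E
E ; E ; E
lit ; E ; E
lit ; lit ; E
lit ; lit ; E * E
lit ; lit ; var * E
lit ; lit ; var * var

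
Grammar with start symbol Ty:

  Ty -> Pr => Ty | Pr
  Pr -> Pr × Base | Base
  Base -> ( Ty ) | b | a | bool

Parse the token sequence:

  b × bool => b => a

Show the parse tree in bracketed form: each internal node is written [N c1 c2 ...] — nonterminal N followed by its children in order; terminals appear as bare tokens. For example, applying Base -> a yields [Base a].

[Ty [Pr [Pr [Base b]] × [Base bool]] => [Ty [Pr [Base b]] => [Ty [Pr [Base a]]]]]

Ty
Pr => Ty
Pr × Base => Ty
Base × Base => Ty
b × Base => Ty
b × bool => Ty
b × bool => Pr => Ty
b × bool => Base => Ty
b × bool => b => Ty
b × bool => b => Pr
b × bool => b => Base
b × bool => b => a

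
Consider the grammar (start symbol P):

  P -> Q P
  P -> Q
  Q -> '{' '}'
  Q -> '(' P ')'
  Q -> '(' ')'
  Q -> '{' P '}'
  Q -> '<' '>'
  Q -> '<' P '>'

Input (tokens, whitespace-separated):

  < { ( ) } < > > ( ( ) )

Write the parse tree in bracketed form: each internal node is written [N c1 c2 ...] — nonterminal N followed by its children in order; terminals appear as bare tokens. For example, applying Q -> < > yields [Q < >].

P
Q P
< P > P
< Q P > P
< { P } P > P
< { Q } P > P
< { ( ) } P > P
< { ( ) } Q > P
< { ( ) } < > > P
< { ( ) } < > > Q
< { ( ) } < > > ( P )
< { ( ) } < > > ( Q )
< { ( ) } < > > ( ( ) )

[P [Q < [P [Q { [P [Q ( )]] }] [P [Q < >]]] >] [P [Q ( [P [Q ( )]] )]]]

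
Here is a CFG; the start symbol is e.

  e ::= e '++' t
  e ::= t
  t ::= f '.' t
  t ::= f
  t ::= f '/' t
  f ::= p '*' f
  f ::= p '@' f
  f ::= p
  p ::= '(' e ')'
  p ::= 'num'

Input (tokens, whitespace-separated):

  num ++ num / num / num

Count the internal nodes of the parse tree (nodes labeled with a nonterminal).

14

[e [e [t [f [p num]]]] ++ [t [f [p num]] / [t [f [p num]] / [t [f [p num]]]]]]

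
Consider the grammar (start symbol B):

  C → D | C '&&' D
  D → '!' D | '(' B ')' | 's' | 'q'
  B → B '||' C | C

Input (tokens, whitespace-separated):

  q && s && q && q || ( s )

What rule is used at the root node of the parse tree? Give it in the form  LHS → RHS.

B → B '||' C

[B [B [C [C [C [C [D q]] && [D s]] && [D q]] && [D q]]] || [C [D ( [B [C [D s]]] )]]]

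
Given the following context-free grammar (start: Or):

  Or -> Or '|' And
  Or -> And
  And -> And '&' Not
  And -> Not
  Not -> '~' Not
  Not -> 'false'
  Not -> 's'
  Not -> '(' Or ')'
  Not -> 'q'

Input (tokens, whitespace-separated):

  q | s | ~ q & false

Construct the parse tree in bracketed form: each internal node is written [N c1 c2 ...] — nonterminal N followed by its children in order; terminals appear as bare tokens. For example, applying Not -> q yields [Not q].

Or
Or | And
Or | And | And
And | And | And
Not | And | And
q | And | And
q | Not | And
q | s | And
q | s | And & Not
q | s | Not & Not
q | s | ~ Not & Not
q | s | ~ q & Not
q | s | ~ q & false

[Or [Or [Or [And [Not q]]] | [And [Not s]]] | [And [And [Not ~ [Not q]]] & [Not false]]]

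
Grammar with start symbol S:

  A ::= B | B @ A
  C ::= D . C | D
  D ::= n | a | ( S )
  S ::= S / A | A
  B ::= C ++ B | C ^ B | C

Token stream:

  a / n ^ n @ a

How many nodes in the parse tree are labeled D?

[S [S [A [B [C [D a]]]]] / [A [B [C [D n]] ^ [B [C [D n]]]] @ [A [B [C [D a]]]]]]

4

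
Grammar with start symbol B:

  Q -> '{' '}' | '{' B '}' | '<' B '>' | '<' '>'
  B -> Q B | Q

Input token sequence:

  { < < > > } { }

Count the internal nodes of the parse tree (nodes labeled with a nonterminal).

[B [Q { [B [Q < [B [Q < >]] >]] }] [B [Q { }]]]

8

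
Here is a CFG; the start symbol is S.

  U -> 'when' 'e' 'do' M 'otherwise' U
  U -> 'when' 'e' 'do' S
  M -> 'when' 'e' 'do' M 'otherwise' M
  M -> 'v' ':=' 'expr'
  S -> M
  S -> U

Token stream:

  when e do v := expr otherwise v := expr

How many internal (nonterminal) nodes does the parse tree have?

[S [M when e do [M v := expr] otherwise [M v := expr]]]

4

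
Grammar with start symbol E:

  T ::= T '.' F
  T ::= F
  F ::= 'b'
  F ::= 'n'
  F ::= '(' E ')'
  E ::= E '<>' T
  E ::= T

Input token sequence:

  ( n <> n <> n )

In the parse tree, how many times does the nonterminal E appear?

4

[E [T [F ( [E [E [E [T [F n]]] <> [T [F n]]] <> [T [F n]]] )]]]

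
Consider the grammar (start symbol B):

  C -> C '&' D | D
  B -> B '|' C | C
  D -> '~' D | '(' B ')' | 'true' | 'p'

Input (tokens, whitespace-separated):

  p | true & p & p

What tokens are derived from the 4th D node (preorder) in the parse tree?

p

[B [B [C [D p]]] | [C [C [C [D true]] & [D p]] & [D p]]]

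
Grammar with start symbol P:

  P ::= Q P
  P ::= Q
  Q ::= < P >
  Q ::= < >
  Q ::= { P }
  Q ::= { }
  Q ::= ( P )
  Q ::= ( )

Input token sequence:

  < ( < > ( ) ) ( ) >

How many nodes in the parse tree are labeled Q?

5

[P [Q < [P [Q ( [P [Q < >] [P [Q ( )]]] )] [P [Q ( )]]] >]]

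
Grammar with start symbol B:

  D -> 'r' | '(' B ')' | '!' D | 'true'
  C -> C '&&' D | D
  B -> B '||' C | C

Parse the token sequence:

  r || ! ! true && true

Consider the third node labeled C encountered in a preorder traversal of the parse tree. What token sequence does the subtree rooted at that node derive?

! ! true

[B [B [C [D r]]] || [C [C [D ! [D ! [D true]]]] && [D true]]]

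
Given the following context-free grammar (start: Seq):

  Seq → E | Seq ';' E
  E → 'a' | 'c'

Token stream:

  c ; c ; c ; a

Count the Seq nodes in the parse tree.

4

[Seq [Seq [Seq [Seq [E c]] ; [E c]] ; [E c]] ; [E a]]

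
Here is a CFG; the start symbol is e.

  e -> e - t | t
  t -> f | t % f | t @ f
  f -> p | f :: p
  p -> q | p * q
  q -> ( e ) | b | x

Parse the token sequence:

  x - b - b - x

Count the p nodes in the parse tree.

[e [e [e [e [t [f [p [q x]]]]] - [t [f [p [q b]]]]] - [t [f [p [q b]]]]] - [t [f [p [q x]]]]]

4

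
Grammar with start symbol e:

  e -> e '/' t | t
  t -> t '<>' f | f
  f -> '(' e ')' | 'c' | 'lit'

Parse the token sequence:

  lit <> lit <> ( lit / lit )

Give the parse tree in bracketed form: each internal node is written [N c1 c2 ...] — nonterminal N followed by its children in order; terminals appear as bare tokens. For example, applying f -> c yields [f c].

e
t
t <> f
t <> f <> f
f <> f <> f
lit <> f <> f
lit <> lit <> f
lit <> lit <> ( e )
lit <> lit <> ( e / t )
lit <> lit <> ( t / t )
lit <> lit <> ( f / t )
lit <> lit <> ( lit / t )
lit <> lit <> ( lit / f )
lit <> lit <> ( lit / lit )

[e [t [t [t [f lit]] <> [f lit]] <> [f ( [e [e [t [f lit]]] / [t [f lit]]] )]]]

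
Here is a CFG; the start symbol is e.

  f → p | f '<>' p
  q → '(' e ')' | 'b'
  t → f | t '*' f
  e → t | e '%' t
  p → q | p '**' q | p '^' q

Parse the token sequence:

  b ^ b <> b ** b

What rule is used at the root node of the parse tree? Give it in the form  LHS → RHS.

e → t

[e [t [f [f [p [p [q b]] ^ [q b]]] <> [p [p [q b]] ** [q b]]]]]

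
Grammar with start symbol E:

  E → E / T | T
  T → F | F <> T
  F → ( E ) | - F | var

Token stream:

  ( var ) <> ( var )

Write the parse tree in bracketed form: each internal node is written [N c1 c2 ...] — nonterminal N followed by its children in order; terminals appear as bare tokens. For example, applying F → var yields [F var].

E
T
F <> T
( E ) <> T
( T ) <> T
( F ) <> T
( var ) <> T
( var ) <> F
( var ) <> ( E )
( var ) <> ( T )
( var ) <> ( F )
( var ) <> ( var )

[E [T [F ( [E [T [F var]]] )] <> [T [F ( [E [T [F var]]] )]]]]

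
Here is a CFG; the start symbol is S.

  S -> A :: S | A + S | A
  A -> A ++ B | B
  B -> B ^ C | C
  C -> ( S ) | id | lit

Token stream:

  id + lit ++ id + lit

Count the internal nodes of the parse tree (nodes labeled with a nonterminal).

15

[S [A [B [C id]]] + [S [A [A [B [C lit]]] ++ [B [C id]]] + [S [A [B [C lit]]]]]]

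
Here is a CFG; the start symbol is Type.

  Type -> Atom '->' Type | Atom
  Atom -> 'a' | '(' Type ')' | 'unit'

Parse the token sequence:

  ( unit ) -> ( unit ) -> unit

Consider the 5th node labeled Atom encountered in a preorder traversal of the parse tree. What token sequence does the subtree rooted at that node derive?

[Type [Atom ( [Type [Atom unit]] )] -> [Type [Atom ( [Type [Atom unit]] )] -> [Type [Atom unit]]]]

unit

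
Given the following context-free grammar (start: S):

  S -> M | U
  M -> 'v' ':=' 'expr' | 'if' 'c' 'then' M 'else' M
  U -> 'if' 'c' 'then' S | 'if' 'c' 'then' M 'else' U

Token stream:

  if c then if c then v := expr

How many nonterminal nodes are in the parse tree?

6

[S [U if c then [S [U if c then [S [M v := expr]]]]]]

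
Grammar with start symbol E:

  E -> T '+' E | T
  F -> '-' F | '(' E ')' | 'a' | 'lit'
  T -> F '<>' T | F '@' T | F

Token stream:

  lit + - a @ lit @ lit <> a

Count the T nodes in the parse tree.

[E [T [F lit]] + [E [T [F - [F a]] @ [T [F lit] @ [T [F lit] <> [T [F a]]]]]]]

5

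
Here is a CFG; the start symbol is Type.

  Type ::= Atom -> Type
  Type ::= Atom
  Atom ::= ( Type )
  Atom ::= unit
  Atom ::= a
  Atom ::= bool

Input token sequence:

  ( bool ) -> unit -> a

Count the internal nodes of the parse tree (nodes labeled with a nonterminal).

8

[Type [Atom ( [Type [Atom bool]] )] -> [Type [Atom unit] -> [Type [Atom a]]]]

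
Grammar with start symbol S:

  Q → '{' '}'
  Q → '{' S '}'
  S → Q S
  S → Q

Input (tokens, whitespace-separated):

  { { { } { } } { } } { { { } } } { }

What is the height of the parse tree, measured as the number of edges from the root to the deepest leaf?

[S [Q { [S [Q { [S [Q { }] [S [Q { }]]] }] [S [Q { }]]] }] [S [Q { [S [Q { [S [Q { }]] }]] }] [S [Q { }]]]]

7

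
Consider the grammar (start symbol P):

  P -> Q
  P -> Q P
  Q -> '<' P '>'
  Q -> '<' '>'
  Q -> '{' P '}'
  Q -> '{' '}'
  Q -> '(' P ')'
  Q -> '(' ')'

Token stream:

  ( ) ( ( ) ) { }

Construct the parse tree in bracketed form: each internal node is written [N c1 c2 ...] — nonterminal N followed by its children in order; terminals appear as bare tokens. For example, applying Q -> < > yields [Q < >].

[P [Q ( )] [P [Q ( [P [Q ( )]] )] [P [Q { }]]]]

P
Q P
( ) P
( ) Q P
( ) ( P ) P
( ) ( Q ) P
( ) ( ( ) ) P
( ) ( ( ) ) Q
( ) ( ( ) ) { }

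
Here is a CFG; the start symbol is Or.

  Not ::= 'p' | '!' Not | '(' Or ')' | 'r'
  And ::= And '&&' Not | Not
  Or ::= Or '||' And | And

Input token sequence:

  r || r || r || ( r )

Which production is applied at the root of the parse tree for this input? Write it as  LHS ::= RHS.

Or ::= Or '||' And

[Or [Or [Or [Or [And [Not r]]] || [And [Not r]]] || [And [Not r]]] || [And [Not ( [Or [And [Not r]]] )]]]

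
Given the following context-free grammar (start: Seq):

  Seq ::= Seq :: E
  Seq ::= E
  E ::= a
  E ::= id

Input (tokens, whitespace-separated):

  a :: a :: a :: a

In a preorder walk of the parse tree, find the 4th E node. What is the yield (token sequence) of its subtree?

[Seq [Seq [Seq [Seq [E a]] :: [E a]] :: [E a]] :: [E a]]

a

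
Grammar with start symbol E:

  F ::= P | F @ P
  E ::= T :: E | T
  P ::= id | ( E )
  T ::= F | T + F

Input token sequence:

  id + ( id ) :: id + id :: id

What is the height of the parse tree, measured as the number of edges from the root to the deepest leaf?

[E [T [T [F [P id]]] + [F [P ( [E [T [F [P id]]]] )]]] :: [E [T [T [F [P id]]] + [F [P id]]] :: [E [T [F [P id]]]]]]

8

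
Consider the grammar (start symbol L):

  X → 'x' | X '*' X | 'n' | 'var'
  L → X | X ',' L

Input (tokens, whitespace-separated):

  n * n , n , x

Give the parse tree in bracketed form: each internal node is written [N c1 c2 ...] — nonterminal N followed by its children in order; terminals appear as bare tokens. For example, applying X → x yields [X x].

[L [X [X n] * [X n]] , [L [X n] , [L [X x]]]]

L
X , L
X * X , L
n * X , L
n * n , L
n * n , X , L
n * n , n , L
n * n , n , X
n * n , n , x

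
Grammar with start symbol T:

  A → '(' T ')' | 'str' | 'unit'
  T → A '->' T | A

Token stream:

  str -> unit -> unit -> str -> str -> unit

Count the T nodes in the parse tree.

[T [A str] -> [T [A unit] -> [T [A unit] -> [T [A str] -> [T [A str] -> [T [A unit]]]]]]]

6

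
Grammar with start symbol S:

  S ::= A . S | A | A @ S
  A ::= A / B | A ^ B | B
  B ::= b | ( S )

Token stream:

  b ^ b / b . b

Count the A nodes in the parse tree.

4

[S [A [A [A [B b]] ^ [B b]] / [B b]] . [S [A [B b]]]]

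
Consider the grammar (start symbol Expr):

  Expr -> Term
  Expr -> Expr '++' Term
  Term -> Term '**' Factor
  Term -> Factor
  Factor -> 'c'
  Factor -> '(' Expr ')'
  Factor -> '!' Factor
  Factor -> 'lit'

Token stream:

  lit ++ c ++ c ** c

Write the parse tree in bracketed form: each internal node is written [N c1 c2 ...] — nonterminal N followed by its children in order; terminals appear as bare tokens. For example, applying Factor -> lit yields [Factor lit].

Expr
Expr ++ Term
Expr ++ Term ++ Term
Term ++ Term ++ Term
Factor ++ Term ++ Term
lit ++ Term ++ Term
lit ++ Factor ++ Term
lit ++ c ++ Term
lit ++ c ++ Term ** Factor
lit ++ c ++ Factor ** Factor
lit ++ c ++ c ** Factor
lit ++ c ++ c ** c

[Expr [Expr [Expr [Term [Factor lit]]] ++ [Term [Factor c]]] ++ [Term [Term [Factor c]] ** [Factor c]]]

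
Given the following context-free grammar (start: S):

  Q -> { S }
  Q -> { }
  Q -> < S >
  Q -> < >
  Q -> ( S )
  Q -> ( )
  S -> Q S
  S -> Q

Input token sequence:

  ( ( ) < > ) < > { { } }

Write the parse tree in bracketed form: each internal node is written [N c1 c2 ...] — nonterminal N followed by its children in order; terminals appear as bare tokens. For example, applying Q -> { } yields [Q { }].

[S [Q ( [S [Q ( )] [S [Q < >]]] )] [S [Q < >] [S [Q { [S [Q { }]] }]]]]

S
Q S
( S ) S
( Q S ) S
( ( ) S ) S
( ( ) Q ) S
( ( ) < > ) S
( ( ) < > ) Q S
( ( ) < > ) < > S
( ( ) < > ) < > Q
( ( ) < > ) < > { S }
( ( ) < > ) < > { Q }
( ( ) < > ) < > { { } }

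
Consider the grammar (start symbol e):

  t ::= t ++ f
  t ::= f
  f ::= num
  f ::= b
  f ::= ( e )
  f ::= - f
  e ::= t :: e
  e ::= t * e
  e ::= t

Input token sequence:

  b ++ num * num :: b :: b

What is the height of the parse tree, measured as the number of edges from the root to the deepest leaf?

6

[e [t [t [f b]] ++ [f num]] * [e [t [f num]] :: [e [t [f b]] :: [e [t [f b]]]]]]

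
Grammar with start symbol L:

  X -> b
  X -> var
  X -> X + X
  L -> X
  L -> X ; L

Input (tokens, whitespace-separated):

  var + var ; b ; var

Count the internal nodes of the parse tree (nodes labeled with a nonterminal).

8

[L [X [X var] + [X var]] ; [L [X b] ; [L [X var]]]]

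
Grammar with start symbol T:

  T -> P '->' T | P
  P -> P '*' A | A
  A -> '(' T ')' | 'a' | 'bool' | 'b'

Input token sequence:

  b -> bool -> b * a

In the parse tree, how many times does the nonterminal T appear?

[T [P [A b]] -> [T [P [A bool]] -> [T [P [P [A b]] * [A a]]]]]

3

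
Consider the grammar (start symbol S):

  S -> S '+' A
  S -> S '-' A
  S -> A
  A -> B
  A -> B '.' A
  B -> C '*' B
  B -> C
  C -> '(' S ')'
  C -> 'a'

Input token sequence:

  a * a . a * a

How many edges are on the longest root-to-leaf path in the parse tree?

[S [A [B [C a] * [B [C a]]] . [A [B [C a] * [B [C a]]]]]]

6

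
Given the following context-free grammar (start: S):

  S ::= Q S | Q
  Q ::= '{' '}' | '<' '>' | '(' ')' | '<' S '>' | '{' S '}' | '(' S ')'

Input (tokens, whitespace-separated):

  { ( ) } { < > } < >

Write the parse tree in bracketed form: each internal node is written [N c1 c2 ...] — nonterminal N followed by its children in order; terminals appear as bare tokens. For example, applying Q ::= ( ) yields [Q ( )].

S
Q S
{ S } S
{ Q } S
{ ( ) } S
{ ( ) } Q S
{ ( ) } { S } S
{ ( ) } { Q } S
{ ( ) } { < > } S
{ ( ) } { < > } Q
{ ( ) } { < > } < >

[S [Q { [S [Q ( )]] }] [S [Q { [S [Q < >]] }] [S [Q < >]]]]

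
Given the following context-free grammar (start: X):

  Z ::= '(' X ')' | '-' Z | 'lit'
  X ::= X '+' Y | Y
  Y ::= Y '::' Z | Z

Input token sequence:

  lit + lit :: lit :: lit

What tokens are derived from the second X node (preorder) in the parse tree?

lit

[X [X [Y [Z lit]]] + [Y [Y [Y [Z lit]] :: [Z lit]] :: [Z lit]]]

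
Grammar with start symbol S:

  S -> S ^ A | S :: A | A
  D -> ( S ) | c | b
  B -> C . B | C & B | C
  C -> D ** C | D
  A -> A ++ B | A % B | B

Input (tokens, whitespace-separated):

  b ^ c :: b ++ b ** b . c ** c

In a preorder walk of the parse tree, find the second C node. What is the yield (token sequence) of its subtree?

c

[S [S [S [A [B [C [D b]]]]] ^ [A [B [C [D c]]]]] :: [A [A [B [C [D b]]]] ++ [B [C [D b] ** [C [D b]]] . [B [C [D c] ** [C [D c]]]]]]]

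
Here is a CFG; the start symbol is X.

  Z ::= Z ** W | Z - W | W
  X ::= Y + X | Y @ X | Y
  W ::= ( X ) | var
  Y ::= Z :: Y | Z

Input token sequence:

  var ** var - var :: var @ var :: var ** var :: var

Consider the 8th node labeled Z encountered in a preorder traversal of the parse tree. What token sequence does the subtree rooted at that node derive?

var

[X [Y [Z [Z [Z [W var]] ** [W var]] - [W var]] :: [Y [Z [W var]]]] @ [X [Y [Z [W var]] :: [Y [Z [Z [W var]] ** [W var]] :: [Y [Z [W var]]]]]]]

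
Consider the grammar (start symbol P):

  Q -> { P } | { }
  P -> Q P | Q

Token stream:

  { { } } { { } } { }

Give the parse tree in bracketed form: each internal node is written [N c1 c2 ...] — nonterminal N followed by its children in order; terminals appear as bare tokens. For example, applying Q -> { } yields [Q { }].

P
Q P
{ P } P
{ Q } P
{ { } } P
{ { } } Q P
{ { } } { P } P
{ { } } { Q } P
{ { } } { { } } P
{ { } } { { } } Q
{ { } } { { } } { }

[P [Q { [P [Q { }]] }] [P [Q { [P [Q { }]] }] [P [Q { }]]]]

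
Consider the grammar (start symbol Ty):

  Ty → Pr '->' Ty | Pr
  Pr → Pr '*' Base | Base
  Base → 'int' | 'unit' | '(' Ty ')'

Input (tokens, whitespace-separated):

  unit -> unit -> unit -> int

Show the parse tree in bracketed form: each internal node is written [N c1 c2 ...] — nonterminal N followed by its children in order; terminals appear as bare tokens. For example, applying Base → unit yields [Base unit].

[Ty [Pr [Base unit]] -> [Ty [Pr [Base unit]] -> [Ty [Pr [Base unit]] -> [Ty [Pr [Base int]]]]]]

Ty
Pr -> Ty
Base -> Ty
unit -> Ty
unit -> Pr -> Ty
unit -> Base -> Ty
unit -> unit -> Ty
unit -> unit -> Pr -> Ty
unit -> unit -> Base -> Ty
unit -> unit -> unit -> Ty
unit -> unit -> unit -> Pr
unit -> unit -> unit -> Base
unit -> unit -> unit -> int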